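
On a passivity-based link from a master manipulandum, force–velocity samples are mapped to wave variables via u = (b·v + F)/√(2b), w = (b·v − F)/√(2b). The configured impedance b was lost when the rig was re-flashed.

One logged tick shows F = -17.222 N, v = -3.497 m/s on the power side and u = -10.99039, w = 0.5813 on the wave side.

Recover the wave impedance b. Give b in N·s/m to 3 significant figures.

u + w = -10.4091;  u + w = √(2b)·v, so √(2b) = -10.4091/(-3.497) = 2.9766.
b = (√(2b))²/2 = 8.8600/2 = 4.4300.
(Check via u − w = 2F/√(2b): u − w = -11.5717, 2F/√(2b) = -11.5717.)

b = 4.43 N·s/m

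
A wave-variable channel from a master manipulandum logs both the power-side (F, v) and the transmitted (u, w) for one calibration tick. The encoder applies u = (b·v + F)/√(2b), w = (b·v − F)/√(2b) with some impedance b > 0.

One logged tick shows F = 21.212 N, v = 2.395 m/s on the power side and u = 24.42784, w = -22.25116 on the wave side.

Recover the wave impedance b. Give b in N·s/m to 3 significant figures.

b = 0.413 N·s/m

u + w = 2.17668;  u + w = √(2b)·v, so √(2b) = 2.17668/2.395 = 0.90884.
b = (√(2b))²/2 = 0.82600/2 = 0.41300.
(Check via u − w = 2F/√(2b): u − w = 46.67900, 2F/√(2b) = 46.67911.)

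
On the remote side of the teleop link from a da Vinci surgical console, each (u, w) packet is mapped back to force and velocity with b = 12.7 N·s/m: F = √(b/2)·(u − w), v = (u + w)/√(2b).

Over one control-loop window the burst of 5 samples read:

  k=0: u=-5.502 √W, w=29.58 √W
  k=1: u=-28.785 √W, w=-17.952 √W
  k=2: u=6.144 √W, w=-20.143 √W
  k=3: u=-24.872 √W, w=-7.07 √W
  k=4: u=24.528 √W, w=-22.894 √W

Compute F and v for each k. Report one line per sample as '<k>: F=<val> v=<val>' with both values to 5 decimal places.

k=0: u−w=-35.08200, u+w=24.07800; √(b/2)=2.51992, √(2b)=5.03984; F=2.51992×(-35.082)=-88.40386, v=24.07800/5.03984=4.77753
k=1: u−w=-10.83300, u+w=-46.73700; √(b/2)=2.51992, √(2b)=5.03984; F=2.51992×(-10.833)=-27.29830, v=-46.73700/5.03984=-9.27351
k=2: u−w=26.28700, u+w=-13.99900; √(b/2)=2.51992, √(2b)=5.03984; F=2.51992×26.287=66.24115, v=-13.99900/5.03984=-2.77767
k=3: u−w=-17.80200, u+w=-31.94200; √(b/2)=2.51992, √(2b)=5.03984; F=2.51992×(-17.802)=-44.85963, v=-31.94200/5.03984=-6.33790
k=4: u−w=47.42200, u+w=1.63400; √(b/2)=2.51992, √(2b)=5.03984; F=2.51992×47.422=119.49968, v=1.63400/5.03984=0.32422

0: F=-88.40386 v=4.77753
1: F=-27.29830 v=-9.27351
2: F=66.24115 v=-2.77767
3: F=-44.85963 v=-6.33790
4: F=119.49968 v=0.32422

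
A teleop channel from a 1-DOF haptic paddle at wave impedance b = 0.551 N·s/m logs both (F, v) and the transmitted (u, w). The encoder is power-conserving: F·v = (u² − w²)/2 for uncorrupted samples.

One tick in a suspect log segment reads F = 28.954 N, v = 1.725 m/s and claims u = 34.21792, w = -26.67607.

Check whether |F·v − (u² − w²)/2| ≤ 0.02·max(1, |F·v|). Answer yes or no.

no

F·v = 28.954×1.725 = 49.94565 W.
(u² − w²)/2 = (1170.86605 − 711.61271)/2 = 229.62667 W.
|Δ| = 179.68102;  2% of max(1, |F·v|) = 0.99891.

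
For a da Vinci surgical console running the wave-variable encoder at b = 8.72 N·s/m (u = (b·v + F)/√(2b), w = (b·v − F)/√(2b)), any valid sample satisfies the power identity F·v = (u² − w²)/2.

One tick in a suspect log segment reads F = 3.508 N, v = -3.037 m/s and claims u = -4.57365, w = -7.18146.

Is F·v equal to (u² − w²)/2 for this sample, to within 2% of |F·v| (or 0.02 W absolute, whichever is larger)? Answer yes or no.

F·v = 3.508×(-3.037) = -10.6538 W.
(u² − w²)/2 = (20.9183 − 51.5734)/2 = -15.3275 W.
|Δ| = 4.6738;  2% of max(1, |F·v|) = 0.2131.

no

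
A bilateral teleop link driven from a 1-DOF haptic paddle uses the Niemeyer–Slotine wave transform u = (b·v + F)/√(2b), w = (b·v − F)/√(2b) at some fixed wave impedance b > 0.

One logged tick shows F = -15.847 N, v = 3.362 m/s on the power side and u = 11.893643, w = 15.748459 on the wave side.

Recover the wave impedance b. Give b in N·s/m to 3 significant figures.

b = 33.8 N·s/m

u + w = 27.642102;  u + w = √(2b)·v, so √(2b) = 27.642102/3.362 = 8.221922.
b = (√(2b))²/2 = 67.600003/2 = 33.800001.
(Check via u − w = 2F/√(2b): u − w = -3.854816, 2F/√(2b) = -3.854816.)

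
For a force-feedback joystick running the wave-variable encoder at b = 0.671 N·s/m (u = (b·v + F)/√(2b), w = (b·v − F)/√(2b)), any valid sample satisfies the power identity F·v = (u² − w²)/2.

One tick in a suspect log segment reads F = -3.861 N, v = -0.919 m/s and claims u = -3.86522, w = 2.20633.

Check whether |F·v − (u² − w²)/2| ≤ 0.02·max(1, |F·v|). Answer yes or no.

no

F·v = (-3.861)×(-0.919) = 3.54826 W.
(u² − w²)/2 = (14.93993 − 4.86789)/2 = 5.03602 W.
|Δ| = 1.48776;  2% of max(1, |F·v|) = 0.07097.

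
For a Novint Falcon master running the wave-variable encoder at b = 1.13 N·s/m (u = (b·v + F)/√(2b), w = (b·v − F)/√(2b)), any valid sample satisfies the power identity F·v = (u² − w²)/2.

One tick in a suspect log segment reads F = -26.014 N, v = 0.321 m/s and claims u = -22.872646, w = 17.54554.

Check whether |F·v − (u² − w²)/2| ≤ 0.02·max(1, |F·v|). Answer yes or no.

no

F·v = (-26.014)×0.321 = -8.350494 W.
(u² − w²)/2 = (523.157935 − 307.845974)/2 = 107.655981 W.
|Δ| = 116.006475;  2% of max(1, |F·v|) = 0.167010.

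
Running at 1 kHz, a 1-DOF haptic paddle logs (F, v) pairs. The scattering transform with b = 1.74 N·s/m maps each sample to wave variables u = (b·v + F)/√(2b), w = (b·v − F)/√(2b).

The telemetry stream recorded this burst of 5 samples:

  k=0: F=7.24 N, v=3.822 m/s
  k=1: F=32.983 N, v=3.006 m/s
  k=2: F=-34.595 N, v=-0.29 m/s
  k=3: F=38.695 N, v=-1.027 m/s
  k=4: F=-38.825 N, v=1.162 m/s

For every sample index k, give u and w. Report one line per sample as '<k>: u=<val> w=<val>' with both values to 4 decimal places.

k=0: b·v=1.74×3.822=6.6503; √(2b)=1.8655; u=(6.6503+7.24)/1.8655=7.4460, w=(6.6503−7.24)/1.8655=-0.3161
k=1: b·v=1.74×3.006=5.2304; √(2b)=1.8655; u=(5.2304+32.983)/1.8655=20.4846, w=(5.2304−32.983)/1.8655=-14.8769
k=2: b·v=1.74×(-0.29)=-0.5046; √(2b)=1.8655; u=(-0.5046+(-34.595))/1.8655=-18.8154, w=(-0.5046−(-34.595))/1.8655=18.2744
k=3: b·v=1.74×(-1.027)=-1.7870; √(2b)=1.8655; u=(-1.7870+38.695)/1.8655=19.7848, w=(-1.7870−38.695)/1.8655=-21.7006
k=4: b·v=1.74×1.162=2.0219; √(2b)=1.8655; u=(2.0219+(-38.825))/1.8655=-19.7285, w=(2.0219−(-38.825))/1.8655=21.8962

0: u=7.4460 w=-0.3161
1: u=20.4846 w=-14.8769
2: u=-18.8154 w=18.2744
3: u=19.7848 w=-21.7006
4: u=-19.7285 w=21.8962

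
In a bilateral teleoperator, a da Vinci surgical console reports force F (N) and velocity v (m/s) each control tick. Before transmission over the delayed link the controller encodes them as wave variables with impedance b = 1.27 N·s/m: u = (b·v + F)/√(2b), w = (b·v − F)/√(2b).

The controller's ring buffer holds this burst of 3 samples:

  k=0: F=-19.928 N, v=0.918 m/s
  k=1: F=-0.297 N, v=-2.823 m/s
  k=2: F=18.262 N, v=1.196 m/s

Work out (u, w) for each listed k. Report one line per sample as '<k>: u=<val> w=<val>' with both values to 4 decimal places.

0: u=-11.7724 w=13.2355
1: u=-2.4359 w=-2.0632
2: u=12.4117 w=-10.5055

k=0: b·v=1.27×0.918=1.1659; √(2b)=1.5937; u=(1.1659+(-19.928))/1.5937=-11.7724, w=(1.1659−(-19.928))/1.5937=13.2355
k=1: b·v=1.27×(-2.823)=-3.5852; √(2b)=1.5937; u=(-3.5852+(-0.297))/1.5937=-2.4359, w=(-3.5852−(-0.297))/1.5937=-2.0632
k=2: b·v=1.27×1.196=1.5189; √(2b)=1.5937; u=(1.5189+18.262)/1.5937=12.4117, w=(1.5189−18.262)/1.5937=-10.5055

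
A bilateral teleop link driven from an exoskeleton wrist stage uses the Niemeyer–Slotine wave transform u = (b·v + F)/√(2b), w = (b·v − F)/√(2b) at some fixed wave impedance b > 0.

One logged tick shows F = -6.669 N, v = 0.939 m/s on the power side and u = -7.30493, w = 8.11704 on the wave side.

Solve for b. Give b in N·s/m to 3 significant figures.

b = 0.374 N·s/m

u + w = 0.8121;  u + w = √(2b)·v, so √(2b) = 0.8121/0.939 = 0.8649.
b = (√(2b))²/2 = 0.7480/2 = 0.3740.
(Check via u − w = 2F/√(2b): u − w = -15.4220, 2F/√(2b) = -15.4220.)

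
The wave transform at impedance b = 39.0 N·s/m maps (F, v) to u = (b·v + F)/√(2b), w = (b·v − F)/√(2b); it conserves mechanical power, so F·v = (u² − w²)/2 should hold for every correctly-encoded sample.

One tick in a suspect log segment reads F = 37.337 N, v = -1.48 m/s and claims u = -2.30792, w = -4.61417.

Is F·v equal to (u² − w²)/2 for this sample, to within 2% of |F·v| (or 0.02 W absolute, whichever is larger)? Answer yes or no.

F·v = 37.337×(-1.48) = -55.25876 W.
(u² − w²)/2 = (5.32649 − 21.29056)/2 = -7.98204 W.
|Δ| = 47.27672;  2% of max(1, |F·v|) = 1.10518.

no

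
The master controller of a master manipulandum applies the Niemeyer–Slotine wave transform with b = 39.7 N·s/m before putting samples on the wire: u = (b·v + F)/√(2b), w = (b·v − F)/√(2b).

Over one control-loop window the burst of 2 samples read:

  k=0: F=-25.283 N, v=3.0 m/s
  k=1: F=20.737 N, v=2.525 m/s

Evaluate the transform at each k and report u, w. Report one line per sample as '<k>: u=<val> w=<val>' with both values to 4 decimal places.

0: u=10.5286 w=16.2034
1: u=13.5769 w=8.9225

k=0: b·v=39.7×3.0=119.1000; √(2b)=8.9107; u=(119.1000+(-25.283))/8.9107=10.5286, w=(119.1000−(-25.283))/8.9107=16.2034
k=1: b·v=39.7×2.525=100.2425; √(2b)=8.9107; u=(100.2425+20.737)/8.9107=13.5769, w=(100.2425−20.737)/8.9107=8.9225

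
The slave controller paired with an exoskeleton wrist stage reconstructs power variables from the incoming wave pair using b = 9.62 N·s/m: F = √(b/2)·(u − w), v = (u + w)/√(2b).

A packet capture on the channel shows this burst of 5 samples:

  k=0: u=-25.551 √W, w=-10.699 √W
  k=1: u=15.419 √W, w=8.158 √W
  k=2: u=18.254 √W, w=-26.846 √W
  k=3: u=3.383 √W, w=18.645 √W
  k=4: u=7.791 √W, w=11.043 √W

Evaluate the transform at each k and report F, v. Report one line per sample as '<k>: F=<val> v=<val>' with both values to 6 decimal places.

k=0: u−w=-14.852000, u+w=-36.250000; √(b/2)=2.193171, √(2b)=4.386342; F=2.193171×(-14.852)=-32.572979, v=-36.250000/4.386342=-8.264289
k=1: u−w=7.261000, u+w=23.577000; √(b/2)=2.193171, √(2b)=4.386342; F=2.193171×7.261=15.924616, v=23.577000/4.386342=5.375093
k=2: u−w=45.100000, u+w=-8.592000; √(b/2)=2.193171, √(2b)=4.386342; F=2.193171×45.1=98.912022, v=-8.592000/4.386342=-1.958807
k=3: u−w=-15.262000, u+w=22.028000; √(b/2)=2.193171, √(2b)=4.386342; F=2.193171×(-15.262)=-33.472179, v=22.028000/4.386342=5.021952
k=4: u−w=-3.252000, u+w=18.834000; √(b/2)=2.193171, √(2b)=4.386342; F=2.193171×(-3.252)=-7.132193, v=18.834000/4.386342=4.293782

0: F=-32.572979 v=-8.264289
1: F=15.924616 v=5.375093
2: F=98.912022 v=-1.958807
3: F=-33.472179 v=5.021952
4: F=-7.132193 v=4.293782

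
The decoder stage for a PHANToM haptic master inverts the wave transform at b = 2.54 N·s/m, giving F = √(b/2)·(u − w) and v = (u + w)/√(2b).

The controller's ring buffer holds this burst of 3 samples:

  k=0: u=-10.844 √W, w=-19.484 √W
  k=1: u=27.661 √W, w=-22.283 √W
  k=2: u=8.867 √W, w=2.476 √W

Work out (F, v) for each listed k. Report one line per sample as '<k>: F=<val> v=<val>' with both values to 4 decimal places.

k=0: u−w=8.6400, u+w=-30.3280; √(b/2)=1.1269, √(2b)=2.2539; F=1.1269×8.64=9.7368, v=-30.3280/2.2539=-13.4559
k=1: u−w=49.9440, u+w=5.3780; √(b/2)=1.1269, √(2b)=2.2539; F=1.1269×49.944=56.2840, v=5.3780/2.2539=2.3861
k=2: u−w=6.3910, u+w=11.3430; √(b/2)=1.1269, √(2b)=2.2539; F=1.1269×6.391=7.2023, v=11.3430/2.2539=5.0326

0: F=9.7368 v=-13.4559
1: F=56.2840 v=2.3861
2: F=7.2023 v=5.0326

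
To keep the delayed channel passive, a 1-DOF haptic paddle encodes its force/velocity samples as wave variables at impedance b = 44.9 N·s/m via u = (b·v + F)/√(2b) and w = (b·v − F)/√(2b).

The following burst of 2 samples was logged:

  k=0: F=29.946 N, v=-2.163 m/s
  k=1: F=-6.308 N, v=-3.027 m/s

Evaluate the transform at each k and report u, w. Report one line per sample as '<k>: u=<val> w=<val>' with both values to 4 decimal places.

k=0: b·v=44.9×(-2.163)=-97.1187; √(2b)=9.4763; u=(-97.1187+29.946)/9.4763=-7.0885, w=(-97.1187−29.946)/9.4763=-13.4087
k=1: b·v=44.9×(-3.027)=-135.9123; √(2b)=9.4763; u=(-135.9123+(-6.308))/9.4763=-15.0080, w=(-135.9123−(-6.308))/9.4763=-13.6767

0: u=-7.0885 w=-13.4087
1: u=-15.0080 w=-13.6767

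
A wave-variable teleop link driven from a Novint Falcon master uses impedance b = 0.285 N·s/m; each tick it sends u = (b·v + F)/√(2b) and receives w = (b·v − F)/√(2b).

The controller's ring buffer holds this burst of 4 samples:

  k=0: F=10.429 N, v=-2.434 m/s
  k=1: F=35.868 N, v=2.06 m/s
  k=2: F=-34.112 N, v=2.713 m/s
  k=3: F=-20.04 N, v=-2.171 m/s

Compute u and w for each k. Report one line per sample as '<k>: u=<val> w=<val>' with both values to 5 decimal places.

0: u=12.89473 w=-14.73236
1: u=48.28596 w=-46.73069
2: u=-44.15831 w=46.20658
3: u=-27.36316 w=25.72409

k=0: b·v=0.285×(-2.434)=-0.69369; √(2b)=0.75498; u=(-0.69369+10.429)/0.75498=12.89473, w=(-0.69369−10.429)/0.75498=-14.73236
k=1: b·v=0.285×2.06=0.58710; √(2b)=0.75498; u=(0.58710+35.868)/0.75498=48.28596, w=(0.58710−35.868)/0.75498=-46.73069
k=2: b·v=0.285×2.713=0.77320; √(2b)=0.75498; u=(0.77320+(-34.112))/0.75498=-44.15831, w=(0.77320−(-34.112))/0.75498=46.20658
k=3: b·v=0.285×(-2.171)=-0.61873; √(2b)=0.75498; u=(-0.61873+(-20.04))/0.75498=-27.36316, w=(-0.61873−(-20.04))/0.75498=25.72409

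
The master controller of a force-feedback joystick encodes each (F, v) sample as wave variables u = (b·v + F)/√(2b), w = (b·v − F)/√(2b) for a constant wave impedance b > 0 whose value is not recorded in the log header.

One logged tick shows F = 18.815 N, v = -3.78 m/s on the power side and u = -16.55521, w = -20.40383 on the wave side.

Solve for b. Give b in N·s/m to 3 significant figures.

u + w = -36.95904;  u + w = √(2b)·v, so √(2b) = -36.95904/(-3.78) = 9.77752.
b = (√(2b))²/2 = 95.59997/2 = 47.79999.
(Check via u − w = 2F/√(2b): u − w = 3.84862, 2F/√(2b) = 3.84862.)

b = 47.8 N·s/m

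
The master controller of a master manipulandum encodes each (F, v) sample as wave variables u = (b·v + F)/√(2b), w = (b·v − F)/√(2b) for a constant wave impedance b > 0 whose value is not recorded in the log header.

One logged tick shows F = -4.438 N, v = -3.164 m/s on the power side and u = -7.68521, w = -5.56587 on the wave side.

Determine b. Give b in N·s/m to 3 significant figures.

b = 8.77 N·s/m

u + w = -13.25108;  u + w = √(2b)·v, so √(2b) = -13.25108/(-3.164) = 4.18808.
b = (√(2b))²/2 = 17.54000/2 = 8.77000.
(Check via u − w = 2F/√(2b): u − w = -2.11934, 2F/√(2b) = -2.11935.)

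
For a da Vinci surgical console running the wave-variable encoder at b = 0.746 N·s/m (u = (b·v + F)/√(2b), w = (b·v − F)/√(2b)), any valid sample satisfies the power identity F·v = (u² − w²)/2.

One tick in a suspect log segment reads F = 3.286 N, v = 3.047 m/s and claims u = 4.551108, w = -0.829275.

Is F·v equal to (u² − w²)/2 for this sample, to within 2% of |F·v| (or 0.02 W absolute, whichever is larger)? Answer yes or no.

F·v = 3.286×3.047 = 10.012442 W.
(u² − w²)/2 = (20.712584 − 0.687697)/2 = 10.012444 W.
|Δ| = 0.000002;  2% of max(1, |F·v|) = 0.200249.

yes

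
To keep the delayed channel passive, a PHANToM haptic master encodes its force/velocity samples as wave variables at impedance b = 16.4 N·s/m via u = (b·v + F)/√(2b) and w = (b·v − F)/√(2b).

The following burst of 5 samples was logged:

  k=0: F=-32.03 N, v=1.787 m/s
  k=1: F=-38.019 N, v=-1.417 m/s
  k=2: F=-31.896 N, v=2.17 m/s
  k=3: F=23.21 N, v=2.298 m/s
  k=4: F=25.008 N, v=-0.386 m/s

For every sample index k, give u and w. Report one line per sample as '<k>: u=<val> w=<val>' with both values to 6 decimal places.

k=0: b·v=16.4×1.787=29.306800; √(2b)=5.727128; u=(29.306800+(-32.03))/5.727128=-0.475491, w=(29.306800−(-32.03))/5.727128=10.709870
k=1: b·v=16.4×(-1.417)=-23.238800; √(2b)=5.727128; u=(-23.238800+(-38.019))/5.727128=-10.696076, w=(-23.238800−(-38.019))/5.727128=2.580735
k=2: b·v=16.4×2.17=35.588000; √(2b)=5.727128; u=(35.588000+(-31.896))/5.727128=0.644651, w=(35.588000−(-31.896))/5.727128=11.783218
k=3: b·v=16.4×2.298=37.687200; √(2b)=5.727128; u=(37.687200+23.21)/5.727128=10.633112, w=(37.687200−23.21)/5.727128=2.527829
k=4: b·v=16.4×(-0.386)=-6.330400; √(2b)=5.727128; u=(-6.330400+25.008)/5.727128=3.261250, w=(-6.330400−25.008)/5.727128=-5.471922

0: u=-0.475491 w=10.709870
1: u=-10.696076 w=2.580735
2: u=0.644651 w=11.783218
3: u=10.633112 w=2.527829
4: u=3.261250 w=-5.471922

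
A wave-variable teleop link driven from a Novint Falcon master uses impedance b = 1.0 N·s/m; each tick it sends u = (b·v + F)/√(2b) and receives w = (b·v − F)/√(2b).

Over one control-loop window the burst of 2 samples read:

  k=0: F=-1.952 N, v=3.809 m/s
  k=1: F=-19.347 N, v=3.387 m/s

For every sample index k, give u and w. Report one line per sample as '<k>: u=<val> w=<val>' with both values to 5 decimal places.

0: u=1.31310 w=4.07364
1: u=-11.28542 w=16.07537

k=0: b·v=1.0×3.809=3.80900; √(2b)=1.41421; u=(3.80900+(-1.952))/1.41421=1.31310, w=(3.80900−(-1.952))/1.41421=4.07364
k=1: b·v=1.0×3.387=3.38700; √(2b)=1.41421; u=(3.38700+(-19.347))/1.41421=-11.28542, w=(3.38700−(-19.347))/1.41421=16.07537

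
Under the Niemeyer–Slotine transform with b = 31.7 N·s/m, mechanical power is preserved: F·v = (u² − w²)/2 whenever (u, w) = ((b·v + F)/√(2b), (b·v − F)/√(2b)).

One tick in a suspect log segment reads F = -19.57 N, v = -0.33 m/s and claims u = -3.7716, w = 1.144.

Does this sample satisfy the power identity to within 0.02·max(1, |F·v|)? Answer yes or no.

F·v = (-19.57)×(-0.33) = 6.45810 W.
(u² − w²)/2 = (14.22497 − 1.30874)/2 = 6.45812 W.
|Δ| = 0.00002;  2% of max(1, |F·v|) = 0.12916.

yes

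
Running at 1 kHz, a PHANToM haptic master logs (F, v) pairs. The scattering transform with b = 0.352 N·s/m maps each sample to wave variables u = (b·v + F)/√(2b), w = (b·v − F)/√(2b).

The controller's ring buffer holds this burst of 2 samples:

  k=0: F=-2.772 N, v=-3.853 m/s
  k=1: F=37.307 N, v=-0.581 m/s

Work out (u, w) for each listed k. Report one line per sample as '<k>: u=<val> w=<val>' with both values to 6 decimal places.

k=0: b·v=0.352×(-3.853)=-1.356256; √(2b)=0.839047; u=(-1.356256+(-2.772))/0.839047=-4.920172, w=(-1.356256−(-2.772))/0.839047=1.687324
k=1: b·v=0.352×(-0.581)=-0.204512; √(2b)=0.839047; u=(-0.204512+37.307)/0.839047=44.219793, w=(-0.204512−37.307)/0.839047=-44.707279

0: u=-4.920172 w=1.687324
1: u=44.219793 w=-44.707279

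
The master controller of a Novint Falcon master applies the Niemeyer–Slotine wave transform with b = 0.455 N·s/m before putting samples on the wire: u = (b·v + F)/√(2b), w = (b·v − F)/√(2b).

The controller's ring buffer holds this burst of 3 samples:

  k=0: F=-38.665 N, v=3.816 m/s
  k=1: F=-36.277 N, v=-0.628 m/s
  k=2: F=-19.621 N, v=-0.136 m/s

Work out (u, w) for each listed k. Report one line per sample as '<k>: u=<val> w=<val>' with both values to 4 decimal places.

k=0: b·v=0.455×3.816=1.7363; √(2b)=0.9539; u=(1.7363+(-38.665))/0.9539=-38.7118, w=(1.7363−(-38.665))/0.9539=42.3520
k=1: b·v=0.455×(-0.628)=-0.2857; √(2b)=0.9539; u=(-0.2857+(-36.277))/0.9539=-38.3282, w=(-0.2857−(-36.277))/0.9539=37.7291
k=2: b·v=0.455×(-0.136)=-0.0619; √(2b)=0.9539; u=(-0.0619+(-19.621))/0.9539=-20.6333, w=(-0.0619−(-19.621))/0.9539=20.5035

0: u=-38.7118 w=42.3520
1: u=-38.3282 w=37.7291
2: u=-20.6333 w=20.5035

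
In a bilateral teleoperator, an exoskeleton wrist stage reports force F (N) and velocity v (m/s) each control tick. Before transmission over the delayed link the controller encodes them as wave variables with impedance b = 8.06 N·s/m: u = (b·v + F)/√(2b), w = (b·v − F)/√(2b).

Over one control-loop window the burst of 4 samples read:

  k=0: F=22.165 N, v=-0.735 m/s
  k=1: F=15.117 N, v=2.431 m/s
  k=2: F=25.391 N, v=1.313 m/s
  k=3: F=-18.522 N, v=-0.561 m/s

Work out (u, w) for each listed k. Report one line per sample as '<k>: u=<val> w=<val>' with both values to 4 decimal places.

0: u=4.0451 w=-6.9961
1: u=8.6454 w=1.1150
2: u=8.9599 w=-3.6882
3: u=-5.7394 w=3.4870

k=0: b·v=8.06×(-0.735)=-5.9241; √(2b)=4.0150; u=(-5.9241+22.165)/4.0150=4.0451, w=(-5.9241−22.165)/4.0150=-6.9961
k=1: b·v=8.06×2.431=19.5939; √(2b)=4.0150; u=(19.5939+15.117)/4.0150=8.6454, w=(19.5939−15.117)/4.0150=1.1150
k=2: b·v=8.06×1.313=10.5828; √(2b)=4.0150; u=(10.5828+25.391)/4.0150=8.9599, w=(10.5828−25.391)/4.0150=-3.6882
k=3: b·v=8.06×(-0.561)=-4.5217; √(2b)=4.0150; u=(-4.5217+(-18.522))/4.0150=-5.7394, w=(-4.5217−(-18.522))/4.0150=3.4870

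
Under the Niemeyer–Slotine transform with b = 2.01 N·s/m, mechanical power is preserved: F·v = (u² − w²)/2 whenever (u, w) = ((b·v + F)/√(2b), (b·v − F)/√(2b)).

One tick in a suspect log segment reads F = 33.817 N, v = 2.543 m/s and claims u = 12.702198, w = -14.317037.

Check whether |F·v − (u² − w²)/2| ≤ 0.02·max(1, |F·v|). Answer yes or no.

F·v = 33.817×2.543 = 85.996631 W.
(u² − w²)/2 = (161.345834 − 204.977548)/2 = -21.815857 W.
|Δ| = 107.812488;  2% of max(1, |F·v|) = 1.719933.

no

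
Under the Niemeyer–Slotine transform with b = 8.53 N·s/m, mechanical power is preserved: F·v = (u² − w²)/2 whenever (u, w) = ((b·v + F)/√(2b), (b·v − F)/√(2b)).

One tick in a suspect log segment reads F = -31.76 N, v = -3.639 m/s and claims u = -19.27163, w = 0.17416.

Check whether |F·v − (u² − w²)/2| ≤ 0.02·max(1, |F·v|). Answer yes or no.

no

F·v = (-31.76)×(-3.639) = 115.57464 W.
(u² − w²)/2 = (371.39572 − 0.03033)/2 = 185.68270 W.
|Δ| = 70.10806;  2% of max(1, |F·v|) = 2.31149.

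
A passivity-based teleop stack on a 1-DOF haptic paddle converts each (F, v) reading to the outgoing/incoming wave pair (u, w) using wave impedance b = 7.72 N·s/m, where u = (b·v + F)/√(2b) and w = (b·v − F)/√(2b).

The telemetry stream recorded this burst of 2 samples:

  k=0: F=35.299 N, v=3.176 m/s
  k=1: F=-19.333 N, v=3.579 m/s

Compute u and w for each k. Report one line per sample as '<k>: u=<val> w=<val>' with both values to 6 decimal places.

0: u=15.223209 w=-2.743509
1: u=2.111500 w=11.951738

k=0: b·v=7.72×3.176=24.518720; √(2b)=3.929377; u=(24.518720+35.299)/3.929377=15.223209, w=(24.518720−35.299)/3.929377=-2.743509
k=1: b·v=7.72×3.579=27.629880; √(2b)=3.929377; u=(27.629880+(-19.333))/3.929377=2.111500, w=(27.629880−(-19.333))/3.929377=11.951738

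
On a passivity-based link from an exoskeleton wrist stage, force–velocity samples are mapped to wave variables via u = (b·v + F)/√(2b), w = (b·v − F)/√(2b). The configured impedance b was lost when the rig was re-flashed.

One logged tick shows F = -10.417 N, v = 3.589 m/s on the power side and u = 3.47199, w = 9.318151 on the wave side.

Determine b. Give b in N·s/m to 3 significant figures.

u + w = 12.790141;  u + w = √(2b)·v, so √(2b) = 12.790141/3.589 = 3.563706.
b = (√(2b))²/2 = 12.700001/2 = 6.350000.
(Check via u − w = 2F/√(2b): u − w = -5.846161, 2F/√(2b) = -5.846161.)

b = 6.35 N·s/m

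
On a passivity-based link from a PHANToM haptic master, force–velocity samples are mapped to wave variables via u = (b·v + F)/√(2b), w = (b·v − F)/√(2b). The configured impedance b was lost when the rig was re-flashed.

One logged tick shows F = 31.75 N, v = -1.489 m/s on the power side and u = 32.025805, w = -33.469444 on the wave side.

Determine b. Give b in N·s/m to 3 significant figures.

b = 0.47 N·s/m

u + w = -1.443639;  u + w = √(2b)·v, so √(2b) = -1.443639/(-1.489) = 0.969536.
b = (√(2b))²/2 = 0.940000/2 = 0.470000.
(Check via u − w = 2F/√(2b): u − w = 65.495249, 2F/√(2b) = 65.495252.)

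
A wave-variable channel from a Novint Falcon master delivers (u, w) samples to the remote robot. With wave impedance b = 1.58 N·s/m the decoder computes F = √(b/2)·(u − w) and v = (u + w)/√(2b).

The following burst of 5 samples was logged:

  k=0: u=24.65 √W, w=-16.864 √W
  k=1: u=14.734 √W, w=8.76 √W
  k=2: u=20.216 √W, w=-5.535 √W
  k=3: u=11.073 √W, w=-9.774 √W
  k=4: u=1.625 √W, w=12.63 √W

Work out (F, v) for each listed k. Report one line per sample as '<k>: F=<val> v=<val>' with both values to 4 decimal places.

k=0: u−w=41.5140, u+w=7.7860; √(b/2)=0.8888, √(2b)=1.7776; F=0.8888×41.514=36.8985, v=7.7860/1.7776=4.3800
k=1: u−w=5.9740, u+w=23.4940; √(b/2)=0.8888, √(2b)=1.7776; F=0.8888×5.974=5.3098, v=23.4940/1.7776=13.2164
k=2: u−w=25.7510, u+w=14.6810; √(b/2)=0.8888, √(2b)=1.7776; F=0.8888×25.751=22.8880, v=14.6810/1.7776=8.2587
k=3: u−w=20.8470, u+w=1.2990; √(b/2)=0.8888, √(2b)=1.7776; F=0.8888×20.847=18.5292, v=1.2990/1.7776=0.7307
k=4: u−w=-11.0050, u+w=14.2550; √(b/2)=0.8888, √(2b)=1.7776; F=0.8888×(-11.005)=-9.7815, v=14.2550/1.7776=8.0191

0: F=36.8985 v=4.3800
1: F=5.3098 v=13.2164
2: F=22.8880 v=8.2587
3: F=18.5292 v=0.7307
4: F=-9.7815 v=8.0191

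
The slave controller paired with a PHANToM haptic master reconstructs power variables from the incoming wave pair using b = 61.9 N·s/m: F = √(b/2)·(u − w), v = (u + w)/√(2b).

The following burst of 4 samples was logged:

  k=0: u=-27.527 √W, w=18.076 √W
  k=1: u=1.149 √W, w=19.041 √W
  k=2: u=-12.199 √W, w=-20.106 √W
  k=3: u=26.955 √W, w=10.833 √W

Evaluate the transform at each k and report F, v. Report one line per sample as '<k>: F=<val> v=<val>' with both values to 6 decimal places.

0: F=-253.701912 v=-0.849410
1: F=-99.538070 v=1.814579
2: F=43.988795 v=-2.903417
3: F=89.691078 v=3.396203

k=0: u−w=-45.603000, u+w=-9.451000; √(b/2)=5.563272, √(2b)=11.126545; F=5.563272×(-45.603)=-253.701912, v=-9.451000/11.126545=-0.849410
k=1: u−w=-17.892000, u+w=20.190000; √(b/2)=5.563272, √(2b)=11.126545; F=5.563272×(-17.892)=-99.538070, v=20.190000/11.126545=1.814579
k=2: u−w=7.907000, u+w=-32.305000; √(b/2)=5.563272, √(2b)=11.126545; F=5.563272×7.907=43.988795, v=-32.305000/11.126545=-2.903417
k=3: u−w=16.122000, u+w=37.788000; √(b/2)=5.563272, √(2b)=11.126545; F=5.563272×16.122=89.691078, v=37.788000/11.126545=3.396203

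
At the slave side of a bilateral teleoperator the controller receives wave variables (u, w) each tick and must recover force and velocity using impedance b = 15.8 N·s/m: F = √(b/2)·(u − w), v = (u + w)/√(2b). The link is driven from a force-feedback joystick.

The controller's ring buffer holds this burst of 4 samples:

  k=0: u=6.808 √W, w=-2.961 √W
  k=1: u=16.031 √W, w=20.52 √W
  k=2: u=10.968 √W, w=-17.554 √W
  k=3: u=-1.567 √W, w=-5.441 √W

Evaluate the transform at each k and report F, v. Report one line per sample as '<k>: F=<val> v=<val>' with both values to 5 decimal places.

k=0: u−w=9.76900, u+w=3.84700; √(b/2)=2.81069, √(2b)=5.62139; F=2.81069×9.769=27.45767, v=3.84700/5.62139=0.68435
k=1: u−w=-4.48900, u+w=36.55100; √(b/2)=2.81069, √(2b)=5.62139; F=2.81069×(-4.489)=-12.61720, v=36.55100/5.62139=6.50213
k=2: u−w=28.52200, u+w=-6.58600; √(b/2)=2.81069, √(2b)=5.62139; F=2.81069×28.522=80.16661, v=-6.58600/5.62139=-1.17160
k=3: u−w=3.87400, u+w=-7.00800; √(b/2)=2.81069, √(2b)=5.62139; F=2.81069×3.874=10.88863, v=-7.00800/5.62139=-1.24667

0: F=27.45767 v=0.68435
1: F=-12.61720 v=6.50213
2: F=80.16661 v=-1.17160
3: F=10.88863 v=-1.24667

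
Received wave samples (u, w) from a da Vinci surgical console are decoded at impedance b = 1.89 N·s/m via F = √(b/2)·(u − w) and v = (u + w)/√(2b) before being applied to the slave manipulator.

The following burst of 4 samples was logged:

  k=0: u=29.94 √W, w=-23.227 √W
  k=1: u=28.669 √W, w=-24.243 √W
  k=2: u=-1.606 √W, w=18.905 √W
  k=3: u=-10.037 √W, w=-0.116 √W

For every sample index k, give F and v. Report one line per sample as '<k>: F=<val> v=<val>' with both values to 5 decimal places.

0: F=51.68423 v=3.45279
1: F=51.43634 v=2.27649
2: F=-19.93897 v=8.89765
3: F=-9.64431 v=-5.22214

k=0: u−w=53.16700, u+w=6.71300; √(b/2)=0.97211, √(2b)=1.94422; F=0.97211×53.167=51.68423, v=6.71300/1.94422=3.45279
k=1: u−w=52.91200, u+w=4.42600; √(b/2)=0.97211, √(2b)=1.94422; F=0.97211×52.912=51.43634, v=4.42600/1.94422=2.27649
k=2: u−w=-20.51100, u+w=17.29900; √(b/2)=0.97211, √(2b)=1.94422; F=0.97211×(-20.511)=-19.93897, v=17.29900/1.94422=8.89765
k=3: u−w=-9.92100, u+w=-10.15300; √(b/2)=0.97211, √(2b)=1.94422; F=0.97211×(-9.921)=-9.64431, v=-10.15300/1.94422=-5.22214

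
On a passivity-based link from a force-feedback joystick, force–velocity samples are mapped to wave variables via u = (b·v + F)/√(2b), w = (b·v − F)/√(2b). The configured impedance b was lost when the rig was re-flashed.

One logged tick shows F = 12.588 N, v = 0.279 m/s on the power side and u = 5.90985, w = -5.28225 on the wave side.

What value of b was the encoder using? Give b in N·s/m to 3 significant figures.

b = 2.53 N·s/m

u + w = 0.6276;  u + w = √(2b)·v, so √(2b) = 0.6276/0.279 = 2.2495.
b = (√(2b))²/2 = 5.0601/2 = 2.5300.
(Check via u − w = 2F/√(2b): u − w = 11.1921, 2F/√(2b) = 11.1920.)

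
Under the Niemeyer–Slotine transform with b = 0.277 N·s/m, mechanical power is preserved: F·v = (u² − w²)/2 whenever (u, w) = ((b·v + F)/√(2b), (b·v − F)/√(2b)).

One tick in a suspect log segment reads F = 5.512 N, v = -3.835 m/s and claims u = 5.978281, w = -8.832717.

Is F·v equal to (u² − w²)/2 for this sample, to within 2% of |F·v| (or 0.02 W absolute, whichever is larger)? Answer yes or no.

yes

F·v = 5.512×(-3.835) = -21.138520 W.
(u² − w²)/2 = (35.739844 − 78.016890)/2 = -21.138523 W.
|Δ| = 0.000003;  2% of max(1, |F·v|) = 0.422770.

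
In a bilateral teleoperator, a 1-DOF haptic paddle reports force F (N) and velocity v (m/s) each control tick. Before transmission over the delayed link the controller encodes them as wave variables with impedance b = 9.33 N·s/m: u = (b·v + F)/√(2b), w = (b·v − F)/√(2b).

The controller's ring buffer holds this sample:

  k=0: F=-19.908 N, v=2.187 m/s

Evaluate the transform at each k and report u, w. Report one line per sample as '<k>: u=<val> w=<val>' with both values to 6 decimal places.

k=0: b·v=9.33×2.187=20.404710; √(2b)=4.319722; u=(20.404710+(-19.908))/4.319722=0.114987, w=(20.404710−(-19.908))/4.319722=9.332246

0: u=0.114987 w=9.332246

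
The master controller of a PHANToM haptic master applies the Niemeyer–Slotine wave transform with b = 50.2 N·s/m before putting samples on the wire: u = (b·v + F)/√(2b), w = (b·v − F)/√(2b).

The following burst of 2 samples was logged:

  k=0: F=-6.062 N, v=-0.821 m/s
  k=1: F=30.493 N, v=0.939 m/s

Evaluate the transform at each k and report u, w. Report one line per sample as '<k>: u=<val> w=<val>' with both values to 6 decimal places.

k=0: b·v=50.2×(-0.821)=-41.214200; √(2b)=10.019980; u=(-41.214200+(-6.062))/10.019980=-4.718193, w=(-41.214200−(-6.062))/10.019980=-3.508211
k=1: b·v=50.2×0.939=47.137800; √(2b)=10.019980; u=(47.137800+30.493)/10.019980=7.747600, w=(47.137800−30.493)/10.019980=1.661161

0: u=-4.718193 w=-3.508211
1: u=7.747600 w=1.661161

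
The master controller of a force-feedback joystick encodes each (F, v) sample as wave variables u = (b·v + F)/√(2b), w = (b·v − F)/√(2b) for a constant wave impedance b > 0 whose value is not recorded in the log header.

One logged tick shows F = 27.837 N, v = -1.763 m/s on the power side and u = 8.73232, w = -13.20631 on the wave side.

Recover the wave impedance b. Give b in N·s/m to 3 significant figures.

u + w = -4.47399;  u + w = √(2b)·v, so √(2b) = -4.47399/(-1.763) = 2.53771.
b = (√(2b))²/2 = 6.43999/2 = 3.22000.
(Check via u − w = 2F/√(2b): u − w = 21.93863, 2F/√(2b) = 21.93864.)

b = 3.22 N·s/m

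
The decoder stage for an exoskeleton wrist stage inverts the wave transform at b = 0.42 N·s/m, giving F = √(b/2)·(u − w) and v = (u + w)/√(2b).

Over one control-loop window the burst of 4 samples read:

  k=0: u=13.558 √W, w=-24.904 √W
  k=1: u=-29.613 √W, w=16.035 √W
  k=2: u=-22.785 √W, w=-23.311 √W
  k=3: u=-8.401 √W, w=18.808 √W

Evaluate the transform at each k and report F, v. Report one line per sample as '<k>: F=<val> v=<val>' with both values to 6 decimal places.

0: F=17.625503 v=-12.379501
1: F=-20.918542 v=-14.814813
2: F=0.241043 v=-50.294859
3: F=-12.468730 v=11.354968

k=0: u−w=38.462000, u+w=-11.346000; √(b/2)=0.458258, √(2b)=0.916515; F=0.458258×38.462=17.625503, v=-11.346000/0.916515=-12.379501
k=1: u−w=-45.648000, u+w=-13.578000; √(b/2)=0.458258, √(2b)=0.916515; F=0.458258×(-45.648)=-20.918542, v=-13.578000/0.916515=-14.814813
k=2: u−w=0.526000, u+w=-46.096000; √(b/2)=0.458258, √(2b)=0.916515; F=0.458258×0.526=0.241043, v=-46.096000/0.916515=-50.294859
k=3: u−w=-27.209000, u+w=10.407000; √(b/2)=0.458258, √(2b)=0.916515; F=0.458258×(-27.209)=-12.468730, v=10.407000/0.916515=11.354968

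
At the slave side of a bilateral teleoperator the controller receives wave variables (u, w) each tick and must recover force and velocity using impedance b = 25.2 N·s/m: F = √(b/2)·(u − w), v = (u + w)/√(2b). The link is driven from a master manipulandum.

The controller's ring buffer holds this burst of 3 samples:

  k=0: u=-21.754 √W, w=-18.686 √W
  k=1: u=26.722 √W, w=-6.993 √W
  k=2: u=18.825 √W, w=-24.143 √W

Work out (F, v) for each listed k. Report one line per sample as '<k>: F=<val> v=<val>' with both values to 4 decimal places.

0: F=-10.8903 v=-5.6963
1: F=119.6764 v=2.7790
2: F=152.5213 v=-0.7491

k=0: u−w=-3.0680, u+w=-40.4400; √(b/2)=3.5496, √(2b)=7.0993; F=3.5496×(-3.068)=-10.8903, v=-40.4400/7.0993=-5.6963
k=1: u−w=33.7150, u+w=19.7290; √(b/2)=3.5496, √(2b)=7.0993; F=3.5496×33.715=119.6764, v=19.7290/7.0993=2.7790
k=2: u−w=42.9680, u+w=-5.3180; √(b/2)=3.5496, √(2b)=7.0993; F=3.5496×42.968=152.5213, v=-5.3180/7.0993=-0.7491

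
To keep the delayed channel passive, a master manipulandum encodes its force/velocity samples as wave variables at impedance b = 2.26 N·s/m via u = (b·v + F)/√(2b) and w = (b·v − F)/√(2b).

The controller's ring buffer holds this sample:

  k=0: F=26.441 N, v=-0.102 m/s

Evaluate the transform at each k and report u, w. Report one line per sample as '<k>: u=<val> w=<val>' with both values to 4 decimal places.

0: u=12.3284 w=-12.5452

k=0: b·v=2.26×(-0.102)=-0.2305; √(2b)=2.1260; u=(-0.2305+26.441)/2.1260=12.3284, w=(-0.2305−26.441)/2.1260=-12.5452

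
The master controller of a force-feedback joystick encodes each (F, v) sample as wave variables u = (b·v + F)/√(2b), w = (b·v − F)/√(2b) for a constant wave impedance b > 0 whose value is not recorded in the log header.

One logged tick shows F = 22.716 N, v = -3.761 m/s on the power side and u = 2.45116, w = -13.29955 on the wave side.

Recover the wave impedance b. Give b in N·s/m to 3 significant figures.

u + w = -10.84839;  u + w = √(2b)·v, so √(2b) = -10.84839/(-3.761) = 2.88444.
b = (√(2b))²/2 = 8.32001/2 = 4.16001.
(Check via u − w = 2F/√(2b): u − w = 15.75071, 2F/√(2b) = 15.75070.)

b = 4.16 N·s/m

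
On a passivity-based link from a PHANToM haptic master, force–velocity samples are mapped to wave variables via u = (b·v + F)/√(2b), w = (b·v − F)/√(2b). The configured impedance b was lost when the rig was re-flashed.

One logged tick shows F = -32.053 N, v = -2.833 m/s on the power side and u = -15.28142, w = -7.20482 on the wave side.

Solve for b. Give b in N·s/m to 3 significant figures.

u + w = -22.4862;  u + w = √(2b)·v, so √(2b) = -22.4862/(-2.833) = 7.9373.
b = (√(2b))²/2 = 63.0000/2 = 31.5000.
(Check via u − w = 2F/√(2b): u − w = -8.0766, 2F/√(2b) = -8.0766.)

b = 31.5 N·s/m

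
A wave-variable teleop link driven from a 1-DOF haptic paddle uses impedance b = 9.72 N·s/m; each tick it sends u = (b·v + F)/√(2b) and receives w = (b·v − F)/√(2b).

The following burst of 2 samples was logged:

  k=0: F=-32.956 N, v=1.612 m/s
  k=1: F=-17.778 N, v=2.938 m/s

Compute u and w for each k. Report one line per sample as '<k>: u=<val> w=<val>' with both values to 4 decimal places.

k=0: b·v=9.72×1.612=15.6686; √(2b)=4.4091; u=(15.6686+(-32.956))/4.4091=-3.9209, w=(15.6686−(-32.956))/4.4091=11.0283
k=1: b·v=9.72×2.938=28.5574; √(2b)=4.4091; u=(28.5574+(-17.778))/4.4091=2.4448, w=(28.5574−(-17.778))/4.4091=10.5091

0: u=-3.9209 w=11.0283
1: u=2.4448 w=10.5091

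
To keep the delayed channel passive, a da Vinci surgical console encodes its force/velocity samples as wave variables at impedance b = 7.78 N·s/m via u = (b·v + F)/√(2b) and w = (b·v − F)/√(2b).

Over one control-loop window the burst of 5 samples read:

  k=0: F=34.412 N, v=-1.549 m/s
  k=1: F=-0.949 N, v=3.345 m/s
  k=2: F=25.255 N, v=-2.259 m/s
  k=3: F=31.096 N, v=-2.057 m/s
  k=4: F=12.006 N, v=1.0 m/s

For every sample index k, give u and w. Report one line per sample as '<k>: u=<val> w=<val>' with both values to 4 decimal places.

0: u=5.6687 w=-11.7789
1: u=6.3568 w=6.8380
2: u=1.9470 w=-10.8578
3: u=3.8261 w=-11.9402
4: u=5.0160 w=-1.0713

k=0: b·v=7.78×(-1.549)=-12.0512; √(2b)=3.9446; u=(-12.0512+34.412)/3.9446=5.6687, w=(-12.0512−34.412)/3.9446=-11.7789
k=1: b·v=7.78×3.345=26.0241; √(2b)=3.9446; u=(26.0241+(-0.949))/3.9446=6.3568, w=(26.0241−(-0.949))/3.9446=6.8380
k=2: b·v=7.78×(-2.259)=-17.5750; √(2b)=3.9446; u=(-17.5750+25.255)/3.9446=1.9470, w=(-17.5750−25.255)/3.9446=-10.8578
k=3: b·v=7.78×(-2.057)=-16.0035; √(2b)=3.9446; u=(-16.0035+31.096)/3.9446=3.8261, w=(-16.0035−31.096)/3.9446=-11.9402
k=4: b·v=7.78×1.0=7.7800; √(2b)=3.9446; u=(7.7800+12.006)/3.9446=5.0160, w=(7.7800−12.006)/3.9446=-1.0713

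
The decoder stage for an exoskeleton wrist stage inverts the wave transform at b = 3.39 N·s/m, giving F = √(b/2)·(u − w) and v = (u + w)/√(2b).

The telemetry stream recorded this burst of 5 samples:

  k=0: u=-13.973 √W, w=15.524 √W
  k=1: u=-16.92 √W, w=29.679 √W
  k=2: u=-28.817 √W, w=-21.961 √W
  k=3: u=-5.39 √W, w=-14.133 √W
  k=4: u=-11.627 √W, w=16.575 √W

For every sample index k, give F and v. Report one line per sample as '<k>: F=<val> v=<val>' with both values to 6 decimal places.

0: F=-38.402783 v=0.595658
1: F=-60.668247 v=4.900064
2: F=-8.925975 v=-19.501173
3: F=11.382701 v=-7.497763
4: F=-36.716795 v=1.900268

k=0: u−w=-29.497000, u+w=1.551000; √(b/2)=1.301922, √(2b)=2.603843; F=1.301922×(-29.497)=-38.402783, v=1.551000/2.603843=0.595658
k=1: u−w=-46.599000, u+w=12.759000; √(b/2)=1.301922, √(2b)=2.603843; F=1.301922×(-46.599)=-60.668247, v=12.759000/2.603843=4.900064
k=2: u−w=-6.856000, u+w=-50.778000; √(b/2)=1.301922, √(2b)=2.603843; F=1.301922×(-6.856)=-8.925975, v=-50.778000/2.603843=-19.501173
k=3: u−w=8.743000, u+w=-19.523000; √(b/2)=1.301922, √(2b)=2.603843; F=1.301922×8.743=11.382701, v=-19.523000/2.603843=-7.497763
k=4: u−w=-28.202000, u+w=4.948000; √(b/2)=1.301922, √(2b)=2.603843; F=1.301922×(-28.202)=-36.716795, v=4.948000/2.603843=1.900268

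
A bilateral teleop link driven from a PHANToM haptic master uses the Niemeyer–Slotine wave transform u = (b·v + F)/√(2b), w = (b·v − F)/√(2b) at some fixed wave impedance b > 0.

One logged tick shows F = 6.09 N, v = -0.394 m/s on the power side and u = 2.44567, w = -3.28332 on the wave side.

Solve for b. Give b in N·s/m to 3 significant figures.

b = 2.26 N·s/m

u + w = -0.83765;  u + w = √(2b)·v, so √(2b) = -0.83765/(-0.394) = 2.12602.
b = (√(2b))²/2 = 4.51994/2 = 2.25997.
(Check via u − w = 2F/√(2b): u − w = 5.72899, 2F/√(2b) = 5.72903.)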